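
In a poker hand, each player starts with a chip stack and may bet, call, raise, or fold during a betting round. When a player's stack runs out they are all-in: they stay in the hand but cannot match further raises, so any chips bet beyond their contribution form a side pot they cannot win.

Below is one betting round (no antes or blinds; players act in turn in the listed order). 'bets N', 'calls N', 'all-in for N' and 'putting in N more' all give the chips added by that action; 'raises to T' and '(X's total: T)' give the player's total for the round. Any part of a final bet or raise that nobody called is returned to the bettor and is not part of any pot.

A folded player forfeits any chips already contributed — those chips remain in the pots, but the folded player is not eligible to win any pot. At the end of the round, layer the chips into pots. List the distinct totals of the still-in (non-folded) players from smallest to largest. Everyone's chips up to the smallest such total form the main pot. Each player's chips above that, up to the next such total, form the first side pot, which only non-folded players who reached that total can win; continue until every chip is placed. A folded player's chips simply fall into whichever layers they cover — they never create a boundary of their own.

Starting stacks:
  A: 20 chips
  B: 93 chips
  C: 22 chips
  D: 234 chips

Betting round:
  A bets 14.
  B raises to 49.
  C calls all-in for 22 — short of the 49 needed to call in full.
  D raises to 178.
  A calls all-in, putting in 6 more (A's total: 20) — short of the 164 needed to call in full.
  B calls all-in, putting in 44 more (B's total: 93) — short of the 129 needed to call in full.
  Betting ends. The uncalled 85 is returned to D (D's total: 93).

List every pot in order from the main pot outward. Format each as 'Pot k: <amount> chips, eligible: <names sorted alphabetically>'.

Contributions (after 85 returned to D): A=20, B=93, C=22, D=93
Pot levels (distinct totals of non-folded players): 20, 22, 93
Layer 1-20: 20 each from A, B, C, D = 20*4 = 80 chips; eligible A, B, C, D
Layer 21-22: 2 each from B, C, D = 2*3 = 6 chips; eligible B, C, D
Layer 23-93: 71 each from B, D = 71*2 = 142 chips; eligible B, D

Pot 1: 80 chips, eligible: A, B, C, D
Pot 2: 6 chips, eligible: B, C, D
Pot 3: 142 chips, eligible: B, D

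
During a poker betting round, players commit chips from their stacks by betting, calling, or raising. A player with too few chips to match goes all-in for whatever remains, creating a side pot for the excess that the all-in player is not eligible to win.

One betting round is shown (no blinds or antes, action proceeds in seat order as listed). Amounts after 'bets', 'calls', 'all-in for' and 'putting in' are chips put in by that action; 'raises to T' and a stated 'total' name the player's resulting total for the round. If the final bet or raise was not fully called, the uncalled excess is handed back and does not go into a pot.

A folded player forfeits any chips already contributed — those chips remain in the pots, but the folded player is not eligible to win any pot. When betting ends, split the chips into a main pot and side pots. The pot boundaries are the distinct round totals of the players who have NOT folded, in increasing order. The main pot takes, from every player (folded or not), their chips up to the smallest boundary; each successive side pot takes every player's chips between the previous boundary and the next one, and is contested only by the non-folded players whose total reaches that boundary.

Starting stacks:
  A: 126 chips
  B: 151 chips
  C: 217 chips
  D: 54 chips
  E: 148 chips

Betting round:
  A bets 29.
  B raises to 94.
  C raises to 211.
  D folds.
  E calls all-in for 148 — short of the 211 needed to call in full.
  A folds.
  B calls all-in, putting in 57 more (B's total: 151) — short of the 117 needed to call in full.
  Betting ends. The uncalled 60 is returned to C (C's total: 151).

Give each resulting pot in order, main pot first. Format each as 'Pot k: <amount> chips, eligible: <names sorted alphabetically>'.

Contributions (after 60 returned to C): A=29, B=151, C=151, E=148
Folded: A, D
Pot levels (distinct totals of non-folded players): 148, 151
Layer 1-148: A 29 + B 148 + C 148 + E 148 = 473 chips; eligible B, C, E
Layer 149-151: 3 each from B, C = 3*2 = 6 chips; eligible B, C

Pot 1: 473 chips, eligible: B, C, E
Pot 2: 6 chips, eligible: B, C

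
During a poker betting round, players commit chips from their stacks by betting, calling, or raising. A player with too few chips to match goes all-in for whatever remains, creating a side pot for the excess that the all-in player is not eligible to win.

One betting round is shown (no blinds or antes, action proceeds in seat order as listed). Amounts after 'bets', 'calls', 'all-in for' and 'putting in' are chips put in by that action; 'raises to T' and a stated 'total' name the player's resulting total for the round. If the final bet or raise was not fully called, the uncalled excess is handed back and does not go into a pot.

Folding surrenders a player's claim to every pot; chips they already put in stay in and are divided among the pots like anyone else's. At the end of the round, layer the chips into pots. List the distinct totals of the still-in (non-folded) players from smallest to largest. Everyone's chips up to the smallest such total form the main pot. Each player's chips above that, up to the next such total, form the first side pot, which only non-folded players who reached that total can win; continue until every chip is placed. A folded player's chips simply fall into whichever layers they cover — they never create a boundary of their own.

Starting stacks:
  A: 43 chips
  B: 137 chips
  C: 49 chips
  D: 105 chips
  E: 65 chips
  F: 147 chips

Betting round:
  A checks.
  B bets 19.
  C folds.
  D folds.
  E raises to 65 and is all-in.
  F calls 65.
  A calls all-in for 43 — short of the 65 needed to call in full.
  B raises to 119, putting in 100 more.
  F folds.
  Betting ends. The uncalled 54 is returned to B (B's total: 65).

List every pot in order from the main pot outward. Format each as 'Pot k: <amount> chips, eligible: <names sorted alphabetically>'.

Contributions (after 54 returned to B): A=43, B=65, E=65, F=65
Folded: C, D, F
Pot levels (distinct totals of non-folded players): 43, 65
Layer 1-43: 43 each from A, B, E, F = 43*4 = 172 chips; eligible A, B, E
Layer 44-65: 22 each from B, E, F = 22*3 = 66 chips; eligible B, E

Pot 1: 172 chips, eligible: A, B, E
Pot 2: 66 chips, eligible: B, E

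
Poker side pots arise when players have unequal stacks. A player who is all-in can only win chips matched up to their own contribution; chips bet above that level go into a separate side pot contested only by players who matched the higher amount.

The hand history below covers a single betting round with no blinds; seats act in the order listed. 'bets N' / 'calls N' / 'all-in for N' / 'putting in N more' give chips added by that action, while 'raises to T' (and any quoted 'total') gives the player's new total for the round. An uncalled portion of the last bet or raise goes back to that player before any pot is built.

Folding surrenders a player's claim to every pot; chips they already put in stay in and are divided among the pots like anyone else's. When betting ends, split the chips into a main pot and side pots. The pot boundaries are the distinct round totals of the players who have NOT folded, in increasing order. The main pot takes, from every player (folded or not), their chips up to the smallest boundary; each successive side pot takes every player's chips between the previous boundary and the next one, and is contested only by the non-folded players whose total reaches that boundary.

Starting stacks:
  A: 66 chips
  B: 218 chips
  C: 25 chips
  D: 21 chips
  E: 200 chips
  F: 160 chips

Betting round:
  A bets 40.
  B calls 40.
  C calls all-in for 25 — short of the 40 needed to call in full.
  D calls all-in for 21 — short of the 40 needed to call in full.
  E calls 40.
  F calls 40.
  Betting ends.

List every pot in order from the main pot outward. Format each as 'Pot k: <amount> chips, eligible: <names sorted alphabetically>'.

Pot 1: 126 chips, eligible: A, B, C, D, E, F
Pot 2: 20 chips, eligible: A, B, C, E, F
Pot 3: 60 chips, eligible: A, B, E, F

Derivation:
Contributions: A=40, B=40, C=25, D=21, E=40, F=40
Pot levels (distinct totals of non-folded players): 21, 25, 40
Layer 1-21: 21 each from A, B, C, D, E, F = 21*6 = 126 chips; eligible A, B, C, D, E, F
Layer 22-25: 4 each from A, B, C, E, F = 4*5 = 20 chips; eligible A, B, C, E, F
Layer 26-40: 15 each from A, B, E, F = 15*4 = 60 chips; eligible A, B, E, F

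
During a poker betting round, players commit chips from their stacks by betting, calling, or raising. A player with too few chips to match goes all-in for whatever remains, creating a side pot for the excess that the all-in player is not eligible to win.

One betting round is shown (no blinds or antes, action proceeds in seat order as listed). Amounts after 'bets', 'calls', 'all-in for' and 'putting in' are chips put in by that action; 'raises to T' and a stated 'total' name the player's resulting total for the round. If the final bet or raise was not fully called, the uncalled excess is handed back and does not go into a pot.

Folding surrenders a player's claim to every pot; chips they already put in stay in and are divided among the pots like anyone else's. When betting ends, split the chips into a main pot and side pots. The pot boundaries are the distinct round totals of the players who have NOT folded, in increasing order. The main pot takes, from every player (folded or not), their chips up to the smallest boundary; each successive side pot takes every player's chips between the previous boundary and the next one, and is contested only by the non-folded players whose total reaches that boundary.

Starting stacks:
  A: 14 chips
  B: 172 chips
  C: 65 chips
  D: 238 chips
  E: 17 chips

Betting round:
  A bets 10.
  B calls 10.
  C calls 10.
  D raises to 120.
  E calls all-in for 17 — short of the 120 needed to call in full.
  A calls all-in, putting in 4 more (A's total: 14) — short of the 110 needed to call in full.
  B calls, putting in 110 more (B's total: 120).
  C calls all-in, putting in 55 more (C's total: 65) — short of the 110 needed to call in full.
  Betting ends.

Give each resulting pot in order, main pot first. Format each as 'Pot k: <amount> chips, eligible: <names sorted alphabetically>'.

Pot 1: 70 chips, eligible: A, B, C, D, E
Pot 2: 12 chips, eligible: B, C, D, E
Pot 3: 144 chips, eligible: B, C, D
Pot 4: 110 chips, eligible: B, D

Derivation:
Contributions: A=14, B=120, C=65, D=120, E=17
Pot levels (distinct totals of non-folded players): 14, 17, 65, 120
Layer 1-14: 14 each from A, B, C, D, E = 14*5 = 70 chips; eligible A, B, C, D, E
Layer 15-17: 3 each from B, C, D, E = 3*4 = 12 chips; eligible B, C, D, E
Layer 18-65: 48 each from B, C, D = 48*3 = 144 chips; eligible B, C, D
Layer 66-120: 55 each from B, D = 55*2 = 110 chips; eligible B, D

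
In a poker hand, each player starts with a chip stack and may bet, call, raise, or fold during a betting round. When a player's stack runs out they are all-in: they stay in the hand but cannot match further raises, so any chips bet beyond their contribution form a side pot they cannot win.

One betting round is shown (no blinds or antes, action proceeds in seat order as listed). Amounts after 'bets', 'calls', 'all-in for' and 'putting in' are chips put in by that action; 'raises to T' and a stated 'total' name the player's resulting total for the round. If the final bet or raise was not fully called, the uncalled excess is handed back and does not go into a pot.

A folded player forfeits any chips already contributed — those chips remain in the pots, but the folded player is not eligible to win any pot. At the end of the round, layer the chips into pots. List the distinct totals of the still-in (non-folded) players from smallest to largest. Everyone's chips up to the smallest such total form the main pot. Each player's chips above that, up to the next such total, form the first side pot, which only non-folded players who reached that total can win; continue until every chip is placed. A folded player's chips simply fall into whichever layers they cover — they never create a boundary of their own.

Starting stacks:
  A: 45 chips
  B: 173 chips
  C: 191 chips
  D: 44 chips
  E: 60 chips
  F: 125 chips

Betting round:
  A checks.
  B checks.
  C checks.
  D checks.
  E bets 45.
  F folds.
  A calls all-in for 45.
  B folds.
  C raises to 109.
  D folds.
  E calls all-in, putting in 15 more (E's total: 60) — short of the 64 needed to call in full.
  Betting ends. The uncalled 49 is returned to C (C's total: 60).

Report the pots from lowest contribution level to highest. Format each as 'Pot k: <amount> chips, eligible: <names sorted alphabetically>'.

Contributions (after 49 returned to C): A=45, C=60, E=60
Folded: B, D, F
Pot levels (distinct totals of non-folded players): 45, 60
Layer 1-45: 45 each from A, C, E = 45*3 = 135 chips; eligible A, C, E
Layer 46-60: 15 each from C, E = 15*2 = 30 chips; eligible C, E

Pot 1: 135 chips, eligible: A, C, E
Pot 2: 30 chips, eligible: C, E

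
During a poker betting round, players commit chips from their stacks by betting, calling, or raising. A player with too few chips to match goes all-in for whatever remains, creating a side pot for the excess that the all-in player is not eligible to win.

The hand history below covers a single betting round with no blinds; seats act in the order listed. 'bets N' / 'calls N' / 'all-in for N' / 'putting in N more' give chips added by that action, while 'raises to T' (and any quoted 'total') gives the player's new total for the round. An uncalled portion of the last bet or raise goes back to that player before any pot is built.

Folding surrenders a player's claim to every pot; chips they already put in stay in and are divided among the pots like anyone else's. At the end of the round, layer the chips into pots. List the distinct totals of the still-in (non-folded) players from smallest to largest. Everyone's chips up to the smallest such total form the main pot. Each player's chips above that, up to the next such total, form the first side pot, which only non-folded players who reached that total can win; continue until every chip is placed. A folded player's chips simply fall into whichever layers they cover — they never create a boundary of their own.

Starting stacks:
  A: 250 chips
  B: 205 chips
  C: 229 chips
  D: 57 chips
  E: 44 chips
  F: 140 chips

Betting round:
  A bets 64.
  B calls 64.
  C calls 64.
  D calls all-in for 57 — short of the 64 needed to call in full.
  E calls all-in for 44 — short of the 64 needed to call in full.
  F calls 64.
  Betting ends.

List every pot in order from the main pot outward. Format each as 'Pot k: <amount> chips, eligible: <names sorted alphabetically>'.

Pot 1: 264 chips, eligible: A, B, C, D, E, F
Pot 2: 65 chips, eligible: A, B, C, D, F
Pot 3: 28 chips, eligible: A, B, C, F

Derivation:
Contributions: A=64, B=64, C=64, D=57, E=44, F=64
Pot levels (distinct totals of non-folded players): 44, 57, 64
Layer 1-44: 44 each from A, B, C, D, E, F = 44*6 = 264 chips; eligible A, B, C, D, E, F
Layer 45-57: 13 each from A, B, C, D, F = 13*5 = 65 chips; eligible A, B, C, D, F
Layer 58-64: 7 each from A, B, C, F = 7*4 = 28 chips; eligible A, B, C, F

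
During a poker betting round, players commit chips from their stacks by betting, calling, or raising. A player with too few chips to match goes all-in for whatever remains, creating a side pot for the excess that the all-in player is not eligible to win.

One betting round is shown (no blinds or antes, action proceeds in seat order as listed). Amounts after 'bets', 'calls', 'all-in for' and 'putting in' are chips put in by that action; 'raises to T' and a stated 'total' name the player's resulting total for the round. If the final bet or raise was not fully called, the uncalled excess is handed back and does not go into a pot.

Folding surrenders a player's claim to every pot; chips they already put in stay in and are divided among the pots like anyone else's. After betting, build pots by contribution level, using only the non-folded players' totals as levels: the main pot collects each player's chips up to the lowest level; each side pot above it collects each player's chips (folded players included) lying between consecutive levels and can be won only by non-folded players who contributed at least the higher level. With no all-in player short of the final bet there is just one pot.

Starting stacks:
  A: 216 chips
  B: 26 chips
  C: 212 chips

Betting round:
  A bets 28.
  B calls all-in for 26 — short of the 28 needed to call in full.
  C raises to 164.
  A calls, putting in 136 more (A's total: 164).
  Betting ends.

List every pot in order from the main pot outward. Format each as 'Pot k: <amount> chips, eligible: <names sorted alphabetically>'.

Contributions: A=164, B=26, C=164
Pot levels (distinct totals of non-folded players): 26, 164
Layer 1-26: 26 each from A, B, C = 26*3 = 78 chips; eligible A, B, C
Layer 27-164: 138 each from A, C = 138*2 = 276 chips; eligible A, C

Pot 1: 78 chips, eligible: A, B, C
Pot 2: 276 chips, eligible: A, C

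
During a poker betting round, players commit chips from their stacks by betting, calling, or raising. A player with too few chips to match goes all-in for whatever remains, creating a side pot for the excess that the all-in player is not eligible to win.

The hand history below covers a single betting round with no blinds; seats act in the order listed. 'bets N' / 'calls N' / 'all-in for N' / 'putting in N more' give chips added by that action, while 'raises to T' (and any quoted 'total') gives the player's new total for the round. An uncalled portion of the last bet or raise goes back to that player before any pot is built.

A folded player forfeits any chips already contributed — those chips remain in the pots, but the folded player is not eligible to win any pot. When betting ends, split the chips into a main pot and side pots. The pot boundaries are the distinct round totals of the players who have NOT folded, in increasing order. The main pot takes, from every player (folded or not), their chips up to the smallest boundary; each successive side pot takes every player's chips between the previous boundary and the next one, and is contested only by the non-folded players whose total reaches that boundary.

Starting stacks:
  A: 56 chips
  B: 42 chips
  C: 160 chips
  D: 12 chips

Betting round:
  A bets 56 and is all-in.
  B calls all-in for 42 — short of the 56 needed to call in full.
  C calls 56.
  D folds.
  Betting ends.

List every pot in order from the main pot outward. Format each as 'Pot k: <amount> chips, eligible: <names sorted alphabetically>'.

Pot 1: 126 chips, eligible: A, B, C
Pot 2: 28 chips, eligible: A, C

Derivation:
Contributions: A=56, B=42, C=56
Folded: D
Pot levels (distinct totals of non-folded players): 42, 56
Layer 1-42: 42 each from A, B, C = 42*3 = 126 chips; eligible A, B, C
Layer 43-56: 14 each from A, C = 14*2 = 28 chips; eligible A, C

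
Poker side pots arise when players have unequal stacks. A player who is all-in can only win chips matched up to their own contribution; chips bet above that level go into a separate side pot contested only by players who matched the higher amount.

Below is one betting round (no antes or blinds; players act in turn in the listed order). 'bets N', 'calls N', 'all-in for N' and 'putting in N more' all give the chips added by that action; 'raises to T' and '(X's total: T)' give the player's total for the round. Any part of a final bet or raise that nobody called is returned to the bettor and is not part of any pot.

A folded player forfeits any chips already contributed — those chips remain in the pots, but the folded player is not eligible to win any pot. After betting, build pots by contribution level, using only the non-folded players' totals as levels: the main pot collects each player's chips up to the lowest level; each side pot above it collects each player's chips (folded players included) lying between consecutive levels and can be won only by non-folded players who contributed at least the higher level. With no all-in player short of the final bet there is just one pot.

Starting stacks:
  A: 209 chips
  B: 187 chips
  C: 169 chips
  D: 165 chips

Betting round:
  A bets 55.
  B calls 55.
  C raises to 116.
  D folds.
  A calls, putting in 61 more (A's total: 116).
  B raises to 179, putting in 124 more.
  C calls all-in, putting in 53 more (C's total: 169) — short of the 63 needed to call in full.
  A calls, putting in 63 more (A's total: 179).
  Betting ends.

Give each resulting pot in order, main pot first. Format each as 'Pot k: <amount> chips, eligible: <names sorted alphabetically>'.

Pot 1: 507 chips, eligible: A, B, C
Pot 2: 20 chips, eligible: A, B

Derivation:
Contributions: A=179, B=179, C=169
Folded: D
Pot levels (distinct totals of non-folded players): 169, 179
Layer 1-169: 169 each from A, B, C = 169*3 = 507 chips; eligible A, B, C
Layer 170-179: 10 each from A, B = 10*2 = 20 chips; eligible A, B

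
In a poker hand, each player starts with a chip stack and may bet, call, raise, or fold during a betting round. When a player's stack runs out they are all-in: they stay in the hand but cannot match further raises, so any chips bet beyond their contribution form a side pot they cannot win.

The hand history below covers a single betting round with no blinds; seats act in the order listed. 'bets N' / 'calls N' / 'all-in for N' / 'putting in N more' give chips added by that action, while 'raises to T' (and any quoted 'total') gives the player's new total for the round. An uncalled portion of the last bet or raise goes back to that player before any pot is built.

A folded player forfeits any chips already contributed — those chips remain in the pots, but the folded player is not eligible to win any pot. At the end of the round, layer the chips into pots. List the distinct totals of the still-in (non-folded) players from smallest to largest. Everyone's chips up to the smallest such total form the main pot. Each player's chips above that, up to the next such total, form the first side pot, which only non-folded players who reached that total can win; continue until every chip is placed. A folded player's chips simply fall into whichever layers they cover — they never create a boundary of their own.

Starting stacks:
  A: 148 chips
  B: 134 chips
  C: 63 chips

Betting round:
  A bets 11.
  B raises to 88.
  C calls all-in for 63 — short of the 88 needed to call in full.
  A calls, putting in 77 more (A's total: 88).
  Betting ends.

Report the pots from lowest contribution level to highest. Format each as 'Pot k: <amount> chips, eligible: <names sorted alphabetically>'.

Pot 1: 189 chips, eligible: A, B, C
Pot 2: 50 chips, eligible: A, B

Derivation:
Contributions: A=88, B=88, C=63
Pot levels (distinct totals of non-folded players): 63, 88
Layer 1-63: 63 each from A, B, C = 63*3 = 189 chips; eligible A, B, C
Layer 64-88: 25 each from A, B = 25*2 = 50 chips; eligible A, B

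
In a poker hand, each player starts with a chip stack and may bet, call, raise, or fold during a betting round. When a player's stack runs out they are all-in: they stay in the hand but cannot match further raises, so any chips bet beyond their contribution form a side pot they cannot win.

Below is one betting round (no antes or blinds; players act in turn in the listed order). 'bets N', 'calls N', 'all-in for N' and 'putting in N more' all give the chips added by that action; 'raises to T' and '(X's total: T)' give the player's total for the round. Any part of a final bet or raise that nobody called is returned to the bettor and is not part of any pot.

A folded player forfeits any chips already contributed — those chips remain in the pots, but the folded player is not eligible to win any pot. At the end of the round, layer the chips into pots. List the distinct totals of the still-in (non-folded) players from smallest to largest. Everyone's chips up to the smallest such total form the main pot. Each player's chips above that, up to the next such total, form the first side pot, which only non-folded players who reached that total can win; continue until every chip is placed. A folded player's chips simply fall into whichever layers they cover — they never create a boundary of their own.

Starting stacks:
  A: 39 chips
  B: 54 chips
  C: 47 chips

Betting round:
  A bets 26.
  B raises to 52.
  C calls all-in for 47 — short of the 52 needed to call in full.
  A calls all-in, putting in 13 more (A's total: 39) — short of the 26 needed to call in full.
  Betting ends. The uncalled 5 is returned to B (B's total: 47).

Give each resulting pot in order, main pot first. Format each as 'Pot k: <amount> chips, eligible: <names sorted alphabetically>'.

Pot 1: 117 chips, eligible: A, B, C
Pot 2: 16 chips, eligible: B, C

Derivation:
Contributions (after 5 returned to B): A=39, B=47, C=47
Pot levels (distinct totals of non-folded players): 39, 47
Layer 1-39: 39 each from A, B, C = 39*3 = 117 chips; eligible A, B, C
Layer 40-47: 8 each from B, C = 8*2 = 16 chips; eligible B, C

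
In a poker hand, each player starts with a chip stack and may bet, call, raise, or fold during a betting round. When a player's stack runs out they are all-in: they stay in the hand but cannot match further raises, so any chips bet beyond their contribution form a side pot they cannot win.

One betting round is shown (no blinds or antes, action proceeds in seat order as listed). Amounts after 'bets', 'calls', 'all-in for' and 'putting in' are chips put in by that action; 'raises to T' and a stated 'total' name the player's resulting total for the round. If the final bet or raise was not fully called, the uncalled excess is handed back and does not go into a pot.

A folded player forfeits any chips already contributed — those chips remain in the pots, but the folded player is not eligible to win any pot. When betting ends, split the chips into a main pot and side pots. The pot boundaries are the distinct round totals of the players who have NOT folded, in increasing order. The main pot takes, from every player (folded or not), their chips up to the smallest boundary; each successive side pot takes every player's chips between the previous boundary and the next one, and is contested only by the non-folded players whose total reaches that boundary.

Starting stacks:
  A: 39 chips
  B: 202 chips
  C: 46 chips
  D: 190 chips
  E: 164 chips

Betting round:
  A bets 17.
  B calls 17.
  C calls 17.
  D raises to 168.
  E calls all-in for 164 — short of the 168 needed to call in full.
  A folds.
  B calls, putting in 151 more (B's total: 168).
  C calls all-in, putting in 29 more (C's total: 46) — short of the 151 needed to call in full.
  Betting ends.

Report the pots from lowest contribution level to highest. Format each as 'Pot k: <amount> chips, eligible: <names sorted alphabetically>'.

Contributions: A=17, B=168, C=46, D=168, E=164
Folded: A
Pot levels (distinct totals of non-folded players): 46, 164, 168
Layer 1-46: A 17 + B 46 + C 46 + D 46 + E 46 = 201 chips; eligible B, C, D, E
Layer 47-164: 118 each from B, D, E = 118*3 = 354 chips; eligible B, D, E
Layer 165-168: 4 each from B, D = 4*2 = 8 chips; eligible B, D

Pot 1: 201 chips, eligible: B, C, D, E
Pot 2: 354 chips, eligible: B, D, E
Pot 3: 8 chips, eligible: B, D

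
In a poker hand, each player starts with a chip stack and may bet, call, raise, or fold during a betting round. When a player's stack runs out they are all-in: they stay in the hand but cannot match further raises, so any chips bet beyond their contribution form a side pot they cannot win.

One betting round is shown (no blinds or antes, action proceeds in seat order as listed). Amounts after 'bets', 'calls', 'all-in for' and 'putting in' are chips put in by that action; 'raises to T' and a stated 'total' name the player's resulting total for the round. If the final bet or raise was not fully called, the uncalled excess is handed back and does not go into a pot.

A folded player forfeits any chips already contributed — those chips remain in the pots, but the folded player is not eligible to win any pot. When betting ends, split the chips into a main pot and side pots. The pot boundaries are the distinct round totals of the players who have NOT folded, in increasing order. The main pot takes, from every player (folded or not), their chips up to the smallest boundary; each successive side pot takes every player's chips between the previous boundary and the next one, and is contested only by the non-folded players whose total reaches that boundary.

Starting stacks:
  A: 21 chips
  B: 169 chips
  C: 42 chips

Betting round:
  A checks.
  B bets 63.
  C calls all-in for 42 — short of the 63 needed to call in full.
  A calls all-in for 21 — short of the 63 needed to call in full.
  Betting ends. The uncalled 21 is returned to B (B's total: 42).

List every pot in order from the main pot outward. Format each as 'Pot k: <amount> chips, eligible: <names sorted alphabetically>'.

Contributions (after 21 returned to B): A=21, B=42, C=42
Pot levels (distinct totals of non-folded players): 21, 42
Layer 1-21: 21 each from A, B, C = 21*3 = 63 chips; eligible A, B, C
Layer 22-42: 21 each from B, C = 21*2 = 42 chips; eligible B, C

Pot 1: 63 chips, eligible: A, B, C
Pot 2: 42 chips, eligible: B, C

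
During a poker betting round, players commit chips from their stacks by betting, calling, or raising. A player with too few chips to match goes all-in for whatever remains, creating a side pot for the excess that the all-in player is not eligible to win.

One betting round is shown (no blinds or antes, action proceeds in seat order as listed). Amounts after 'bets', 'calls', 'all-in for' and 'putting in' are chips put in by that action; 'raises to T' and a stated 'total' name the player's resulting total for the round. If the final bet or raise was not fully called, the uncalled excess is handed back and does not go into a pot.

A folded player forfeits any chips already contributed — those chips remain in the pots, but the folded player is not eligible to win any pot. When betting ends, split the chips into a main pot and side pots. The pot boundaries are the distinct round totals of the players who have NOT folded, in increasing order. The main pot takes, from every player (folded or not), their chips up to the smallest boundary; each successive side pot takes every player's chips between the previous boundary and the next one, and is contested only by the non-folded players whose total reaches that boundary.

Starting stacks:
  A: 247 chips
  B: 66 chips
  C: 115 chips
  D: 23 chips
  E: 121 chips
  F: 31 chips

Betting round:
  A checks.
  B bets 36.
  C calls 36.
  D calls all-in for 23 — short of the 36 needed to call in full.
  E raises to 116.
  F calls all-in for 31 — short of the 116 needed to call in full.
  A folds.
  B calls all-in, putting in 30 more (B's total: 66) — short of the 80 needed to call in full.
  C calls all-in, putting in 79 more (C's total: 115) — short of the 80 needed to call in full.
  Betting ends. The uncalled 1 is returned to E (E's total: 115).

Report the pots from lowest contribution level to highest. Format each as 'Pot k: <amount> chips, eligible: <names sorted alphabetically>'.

Contributions (after 1 returned to E): B=66, C=115, D=23, E=115, F=31
Folded: A
Pot levels (distinct totals of non-folded players): 23, 31, 66, 115
Layer 1-23: 23 each from B, C, D, E, F = 23*5 = 115 chips; eligible B, C, D, E, F
Layer 24-31: 8 each from B, C, E, F = 8*4 = 32 chips; eligible B, C, E, F
Layer 32-66: 35 each from B, C, E = 35*3 = 105 chips; eligible B, C, E
Layer 67-115: 49 each from C, E = 49*2 = 98 chips; eligible C, E

Pot 1: 115 chips, eligible: B, C, D, E, F
Pot 2: 32 chips, eligible: B, C, E, F
Pot 3: 105 chips, eligible: B, C, E
Pot 4: 98 chips, eligible: C, E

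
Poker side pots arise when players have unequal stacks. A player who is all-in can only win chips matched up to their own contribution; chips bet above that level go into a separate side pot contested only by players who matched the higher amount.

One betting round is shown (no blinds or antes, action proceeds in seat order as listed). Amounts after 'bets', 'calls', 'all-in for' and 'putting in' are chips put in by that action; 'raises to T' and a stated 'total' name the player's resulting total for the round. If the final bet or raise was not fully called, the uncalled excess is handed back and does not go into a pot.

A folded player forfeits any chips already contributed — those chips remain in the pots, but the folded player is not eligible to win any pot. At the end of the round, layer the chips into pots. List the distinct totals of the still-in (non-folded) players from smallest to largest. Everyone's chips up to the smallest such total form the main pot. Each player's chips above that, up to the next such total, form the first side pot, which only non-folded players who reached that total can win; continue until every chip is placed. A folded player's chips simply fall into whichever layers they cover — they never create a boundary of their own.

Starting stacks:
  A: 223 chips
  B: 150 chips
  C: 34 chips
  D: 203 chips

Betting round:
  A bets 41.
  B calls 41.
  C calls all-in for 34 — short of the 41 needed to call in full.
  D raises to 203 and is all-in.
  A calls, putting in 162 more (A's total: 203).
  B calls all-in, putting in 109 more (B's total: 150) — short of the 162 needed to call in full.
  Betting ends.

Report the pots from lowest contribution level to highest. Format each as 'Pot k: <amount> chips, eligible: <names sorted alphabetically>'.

Contributions: A=203, B=150, C=34, D=203
Pot levels (distinct totals of non-folded players): 34, 150, 203
Layer 1-34: 34 each from A, B, C, D = 34*4 = 136 chips; eligible A, B, C, D
Layer 35-150: 116 each from A, B, D = 116*3 = 348 chips; eligible A, B, D
Layer 151-203: 53 each from A, D = 53*2 = 106 chips; eligible A, D

Pot 1: 136 chips, eligible: A, B, C, D
Pot 2: 348 chips, eligible: A, B, D
Pot 3: 106 chips, eligible: A, D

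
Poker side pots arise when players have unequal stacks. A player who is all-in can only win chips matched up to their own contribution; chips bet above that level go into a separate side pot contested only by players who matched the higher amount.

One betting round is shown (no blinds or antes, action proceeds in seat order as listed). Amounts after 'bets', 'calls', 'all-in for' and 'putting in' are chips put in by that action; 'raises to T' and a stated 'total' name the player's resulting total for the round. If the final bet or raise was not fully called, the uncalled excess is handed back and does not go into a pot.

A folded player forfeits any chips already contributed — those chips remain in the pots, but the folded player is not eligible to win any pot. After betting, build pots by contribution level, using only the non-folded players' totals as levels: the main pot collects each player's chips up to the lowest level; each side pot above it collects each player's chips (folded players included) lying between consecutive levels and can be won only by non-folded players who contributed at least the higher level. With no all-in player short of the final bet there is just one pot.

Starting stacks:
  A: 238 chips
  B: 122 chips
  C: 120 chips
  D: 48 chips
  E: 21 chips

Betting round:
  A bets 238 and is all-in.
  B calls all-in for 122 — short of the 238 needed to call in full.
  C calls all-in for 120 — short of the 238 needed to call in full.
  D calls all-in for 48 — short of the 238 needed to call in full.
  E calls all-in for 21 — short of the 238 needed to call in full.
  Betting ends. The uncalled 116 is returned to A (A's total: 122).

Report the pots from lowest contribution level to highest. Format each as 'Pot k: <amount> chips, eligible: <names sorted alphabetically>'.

Pot 1: 105 chips, eligible: A, B, C, D, E
Pot 2: 108 chips, eligible: A, B, C, D
Pot 3: 216 chips, eligible: A, B, C
Pot 4: 4 chips, eligible: A, B

Derivation:
Contributions (after 116 returned to A): A=122, B=122, C=120, D=48, E=21
Pot levels (distinct totals of non-folded players): 21, 48, 120, 122
Layer 1-21: 21 each from A, B, C, D, E = 21*5 = 105 chips; eligible A, B, C, D, E
Layer 22-48: 27 each from A, B, C, D = 27*4 = 108 chips; eligible A, B, C, D
Layer 49-120: 72 each from A, B, C = 72*3 = 216 chips; eligible A, B, C
Layer 121-122: 2 each from A, B = 2*2 = 4 chips; eligible A, B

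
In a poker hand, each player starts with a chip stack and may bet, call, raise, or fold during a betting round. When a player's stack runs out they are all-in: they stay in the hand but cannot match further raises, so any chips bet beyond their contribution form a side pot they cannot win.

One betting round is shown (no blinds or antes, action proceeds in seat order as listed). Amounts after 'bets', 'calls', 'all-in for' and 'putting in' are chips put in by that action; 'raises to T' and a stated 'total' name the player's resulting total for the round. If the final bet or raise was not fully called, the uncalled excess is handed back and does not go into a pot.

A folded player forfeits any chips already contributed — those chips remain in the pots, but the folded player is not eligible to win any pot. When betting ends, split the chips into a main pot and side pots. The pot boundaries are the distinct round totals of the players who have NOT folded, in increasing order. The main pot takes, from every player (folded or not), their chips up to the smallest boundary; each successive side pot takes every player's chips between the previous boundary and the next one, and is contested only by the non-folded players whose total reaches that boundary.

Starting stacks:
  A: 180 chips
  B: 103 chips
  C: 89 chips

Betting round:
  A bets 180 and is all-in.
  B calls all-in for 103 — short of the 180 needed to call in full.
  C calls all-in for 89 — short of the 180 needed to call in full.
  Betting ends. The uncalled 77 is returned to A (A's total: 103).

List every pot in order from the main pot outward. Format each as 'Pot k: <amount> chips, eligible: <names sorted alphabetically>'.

Pot 1: 267 chips, eligible: A, B, C
Pot 2: 28 chips, eligible: A, B

Derivation:
Contributions (after 77 returned to A): A=103, B=103, C=89
Pot levels (distinct totals of non-folded players): 89, 103
Layer 1-89: 89 each from A, B, C = 89*3 = 267 chips; eligible A, B, C
Layer 90-103: 14 each from A, B = 14*2 = 28 chips; eligible A, B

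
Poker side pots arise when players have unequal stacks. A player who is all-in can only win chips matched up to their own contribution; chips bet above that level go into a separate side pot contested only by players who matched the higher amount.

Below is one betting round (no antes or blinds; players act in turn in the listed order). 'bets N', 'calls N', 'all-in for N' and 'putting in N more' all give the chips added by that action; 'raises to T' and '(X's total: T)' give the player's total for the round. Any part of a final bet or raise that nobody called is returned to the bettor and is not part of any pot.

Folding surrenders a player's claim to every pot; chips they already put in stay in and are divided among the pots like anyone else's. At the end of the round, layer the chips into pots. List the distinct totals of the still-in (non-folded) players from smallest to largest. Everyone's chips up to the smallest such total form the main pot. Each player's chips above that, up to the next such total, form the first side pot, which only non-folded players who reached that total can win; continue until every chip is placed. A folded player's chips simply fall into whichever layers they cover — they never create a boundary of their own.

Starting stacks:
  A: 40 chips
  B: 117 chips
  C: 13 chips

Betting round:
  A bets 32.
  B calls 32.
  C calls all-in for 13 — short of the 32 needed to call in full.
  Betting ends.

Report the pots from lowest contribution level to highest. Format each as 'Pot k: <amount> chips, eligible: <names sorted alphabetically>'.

Pot 1: 39 chips, eligible: A, B, C
Pot 2: 38 chips, eligible: A, B

Derivation:
Contributions: A=32, B=32, C=13
Pot levels (distinct totals of non-folded players): 13, 32
Layer 1-13: 13 each from A, B, C = 13*3 = 39 chips; eligible A, B, C
Layer 14-32: 19 each from A, B = 19*2 = 38 chips; eligible A, B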